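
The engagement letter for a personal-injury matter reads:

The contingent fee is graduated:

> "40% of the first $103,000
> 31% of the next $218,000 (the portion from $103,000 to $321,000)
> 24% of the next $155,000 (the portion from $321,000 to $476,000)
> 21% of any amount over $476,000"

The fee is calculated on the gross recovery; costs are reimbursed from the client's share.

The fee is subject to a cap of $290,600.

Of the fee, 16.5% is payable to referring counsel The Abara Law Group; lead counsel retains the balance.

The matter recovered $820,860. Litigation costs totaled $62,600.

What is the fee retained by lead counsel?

$182,364.50

Fee base is the gross recovery, $820,860; costs are reimbursed separately.
First $103,000 at 40% = $41,200.00
Next $218,000 at 31% = $67,580.00
Next $155,000 at 24% = $37,200.00
Remaining $344,860 at 21% = $72,420.60
Fee: $41,200.00 + $67,580.00 + $37,200.00 + $72,420.60 = $218,400.60
$218,400.60 is under the $290,600 cap.
Referral share: 16.5% of $218,400.60 = $36,036.10; lead counsel retains $218,400.60 − $36,036.10 = $182,364.50.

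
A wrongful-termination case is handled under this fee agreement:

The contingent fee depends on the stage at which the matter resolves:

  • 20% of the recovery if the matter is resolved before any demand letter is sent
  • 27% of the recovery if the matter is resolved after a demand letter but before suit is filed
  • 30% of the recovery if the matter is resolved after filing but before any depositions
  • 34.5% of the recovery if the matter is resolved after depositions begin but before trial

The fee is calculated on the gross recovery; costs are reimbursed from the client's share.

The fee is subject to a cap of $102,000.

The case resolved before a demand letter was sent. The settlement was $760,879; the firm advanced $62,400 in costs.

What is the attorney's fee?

Fee base is the gross recovery, $760,879; costs are reimbursed separately.
The matter resolved before a demand letter was sent, so the 20% rate applies.
$760,879 × 20% = $152,175.80
$152,175.80 exceeds the $102,000 cap, so the fee is capped at $102,000.00.

$102,000.00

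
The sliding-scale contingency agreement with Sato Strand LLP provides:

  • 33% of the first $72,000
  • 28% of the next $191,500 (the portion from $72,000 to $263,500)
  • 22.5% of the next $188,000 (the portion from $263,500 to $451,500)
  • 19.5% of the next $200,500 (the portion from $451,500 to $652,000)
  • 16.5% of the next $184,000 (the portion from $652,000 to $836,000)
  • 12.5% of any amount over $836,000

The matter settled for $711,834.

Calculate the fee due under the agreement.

First $72,000 at 33% = $23,760.00
Next $191,500 at 28% = $53,620.00
Next $188,000 at 22.5% = $42,300.00
Next $200,500 at 19.5% = $39,097.50
Remaining $59,834 at 16.5% = $9,872.61
Fee: $23,760.00 + $53,620.00 + $42,300.00 + $39,097.50 + $9,872.61 = $168,650.11

$168,650.11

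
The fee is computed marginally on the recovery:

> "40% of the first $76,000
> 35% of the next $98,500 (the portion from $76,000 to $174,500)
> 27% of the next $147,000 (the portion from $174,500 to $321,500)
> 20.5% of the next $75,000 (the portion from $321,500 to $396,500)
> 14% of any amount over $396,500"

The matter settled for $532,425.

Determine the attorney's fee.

First $76,000 at 40% = $30,400.00
Next $98,500 at 35% = $34,475.00
Next $147,000 at 27% = $39,690.00
Next $75,000 at 20.5% = $15,375.00
Remaining $135,925 at 14% = $19,029.50
Fee: $30,400.00 + $34,475.00 + $39,690.00 + $15,375.00 + $19,029.50 = $138,969.50

$138,969.50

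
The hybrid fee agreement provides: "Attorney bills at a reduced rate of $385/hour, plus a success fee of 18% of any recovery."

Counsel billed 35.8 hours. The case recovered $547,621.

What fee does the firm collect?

Hourly: 35.8 × $385 = $13,783.00
Success fee: 18% of $547,621 = $98,571.78
Total: $13,783.00 + $98,571.78 = $112,354.78

$112,354.78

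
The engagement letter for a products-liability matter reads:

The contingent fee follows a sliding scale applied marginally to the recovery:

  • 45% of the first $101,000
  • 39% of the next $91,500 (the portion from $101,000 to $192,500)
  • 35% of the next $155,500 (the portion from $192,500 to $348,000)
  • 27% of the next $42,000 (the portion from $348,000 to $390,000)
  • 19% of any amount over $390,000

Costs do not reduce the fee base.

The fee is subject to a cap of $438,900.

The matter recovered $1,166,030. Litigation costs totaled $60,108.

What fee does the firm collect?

$294,345.70

Fee base is the gross recovery, $1,166,030; costs are reimbursed separately.
First $101,000 at 45% = $45,450.00
Next $91,500 at 39% = $35,685.00
Next $155,500 at 35% = $54,425.00
Next $42,000 at 27% = $11,340.00
Remaining $776,030 at 19% = $147,445.70
Fee: $45,450.00 + $35,685.00 + $54,425.00 + $11,340.00 + $147,445.70 = $294,345.70
$294,345.70 is under the $438,900 cap.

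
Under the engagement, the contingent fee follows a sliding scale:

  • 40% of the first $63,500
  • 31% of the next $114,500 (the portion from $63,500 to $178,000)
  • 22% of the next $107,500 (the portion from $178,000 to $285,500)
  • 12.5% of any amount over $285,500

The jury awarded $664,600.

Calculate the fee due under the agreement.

First $63,500 at 40% = $25,400.00
Next $114,500 at 31% = $35,495.00
Next $107,500 at 22% = $23,650.00
Remaining $379,100 at 12.5% = $47,387.50
Fee: $25,400.00 + $35,495.00 + $23,650.00 + $47,387.50 = $131,932.50

$131,932.50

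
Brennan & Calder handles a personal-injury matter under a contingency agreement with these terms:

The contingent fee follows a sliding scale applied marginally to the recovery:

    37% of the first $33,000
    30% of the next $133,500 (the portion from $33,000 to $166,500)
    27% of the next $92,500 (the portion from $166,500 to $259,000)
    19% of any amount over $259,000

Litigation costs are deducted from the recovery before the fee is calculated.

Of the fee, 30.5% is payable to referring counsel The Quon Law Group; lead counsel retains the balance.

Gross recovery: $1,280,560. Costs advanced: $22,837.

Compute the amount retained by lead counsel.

Fee base (net of costs): $1,280,560 − $22,837 = $1,257,723
First $33,000 at 37% = $12,210.00
Next $133,500 at 30% = $40,050.00
Next $92,500 at 27% = $24,975.00
Remaining $998,723 at 19% = $189,757.37
Fee: $12,210.00 + $40,050.00 + $24,975.00 + $189,757.37 = $266,992.37
Referral share: 30.5% of $266,992.37 = $81,432.67; lead counsel retains $266,992.37 − $81,432.67 = $185,559.70.

$185,559.70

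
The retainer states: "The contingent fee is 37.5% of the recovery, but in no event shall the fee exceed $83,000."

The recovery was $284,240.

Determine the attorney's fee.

$83,000.00

37.5% of $284,240 = $106,590.00
That exceeds the $83,000 cap, so the fee is capped at $83,000.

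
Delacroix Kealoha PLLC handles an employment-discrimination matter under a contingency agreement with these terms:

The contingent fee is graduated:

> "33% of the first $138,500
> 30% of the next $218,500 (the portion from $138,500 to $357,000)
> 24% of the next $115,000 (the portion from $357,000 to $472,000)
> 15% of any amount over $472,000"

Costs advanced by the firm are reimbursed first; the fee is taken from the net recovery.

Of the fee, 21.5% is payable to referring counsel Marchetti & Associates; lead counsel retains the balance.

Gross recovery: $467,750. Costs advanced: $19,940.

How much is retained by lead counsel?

Fee base (net of costs): $467,750 − $19,940 = $447,810
First $138,500 at 33% = $45,705.00
Next $218,500 at 30% = $65,550.00
Remaining $90,810 at 24% = $21,794.40
Fee: $45,705.00 + $65,550.00 + $21,794.40 = $133,049.40
Referral share: 21.5% of $133,049.40 = $28,605.62; lead counsel retains $133,049.40 − $28,605.62 = $104,443.78.

$104,443.78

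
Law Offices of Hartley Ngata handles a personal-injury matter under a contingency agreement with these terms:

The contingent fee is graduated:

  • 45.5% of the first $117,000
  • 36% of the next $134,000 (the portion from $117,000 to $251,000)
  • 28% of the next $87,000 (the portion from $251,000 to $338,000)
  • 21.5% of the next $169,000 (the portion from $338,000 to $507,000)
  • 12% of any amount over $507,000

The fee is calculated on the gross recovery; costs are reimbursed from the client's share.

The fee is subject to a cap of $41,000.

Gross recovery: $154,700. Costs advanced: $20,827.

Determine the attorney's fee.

$41,000.00

Fee base is the gross recovery, $154,700; costs are reimbursed separately.
First $117,000 at 45.5% = $53,235.00
Remaining $37,700 at 36% = $13,572.00
Fee: $53,235.00 + $13,572.00 = $66,807.00
$66,807.00 exceeds the $41,000 cap, so the fee is capped at $41,000.00.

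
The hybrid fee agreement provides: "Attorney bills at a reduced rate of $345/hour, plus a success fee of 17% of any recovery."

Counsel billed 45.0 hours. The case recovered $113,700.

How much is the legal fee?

$34,854.00

Hourly: 45.0 × $345 = $15,525.00
Success fee: 17% of $113,700 = $19,329.00
Total: $15,525.00 + $19,329.00 = $34,854.00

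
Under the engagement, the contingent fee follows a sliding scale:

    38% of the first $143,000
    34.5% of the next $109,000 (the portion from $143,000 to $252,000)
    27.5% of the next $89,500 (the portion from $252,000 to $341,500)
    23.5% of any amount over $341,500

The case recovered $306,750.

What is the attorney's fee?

First $143,000 at 38% = $54,340.00
Next $109,000 at 34.5% = $37,605.00
Remaining $54,750 at 27.5% = $15,056.25
Fee: $54,340.00 + $37,605.00 + $15,056.25 = $107,001.25

$107,001.25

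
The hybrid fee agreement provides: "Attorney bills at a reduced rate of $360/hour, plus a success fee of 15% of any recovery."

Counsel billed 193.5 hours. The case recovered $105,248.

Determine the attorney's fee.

Hourly: 193.5 × $360 = $69,660.00
Success fee: 15% of $105,248 = $15,787.20
Total: $69,660.00 + $15,787.20 = $85,447.20

$85,447.20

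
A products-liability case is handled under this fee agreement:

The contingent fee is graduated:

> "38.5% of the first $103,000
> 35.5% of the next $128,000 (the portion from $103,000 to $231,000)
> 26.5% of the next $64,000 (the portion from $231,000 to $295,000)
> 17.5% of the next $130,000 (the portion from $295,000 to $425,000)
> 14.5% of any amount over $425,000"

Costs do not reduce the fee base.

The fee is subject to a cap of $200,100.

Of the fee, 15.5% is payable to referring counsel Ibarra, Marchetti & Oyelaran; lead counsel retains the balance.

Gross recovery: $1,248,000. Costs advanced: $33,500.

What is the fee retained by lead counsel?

$169,084.50

Fee base is the gross recovery, $1,248,000; costs are reimbursed separately.
First $103,000 at 38.5% = $39,655.00
Next $128,000 at 35.5% = $45,440.00
Next $64,000 at 26.5% = $16,960.00
Next $130,000 at 17.5% = $22,750.00
Remaining $823,000 at 14.5% = $119,335.00
Fee: $39,655.00 + $45,440.00 + $16,960.00 + $22,750.00 + $119,335.00 = $244,140.00
$244,140.00 exceeds the $200,100 cap, so the fee is capped at $200,100.00.
Referral share: 15.5% of $200,100.00 = $31,015.50; lead counsel retains $200,100.00 − $31,015.50 = $169,084.50.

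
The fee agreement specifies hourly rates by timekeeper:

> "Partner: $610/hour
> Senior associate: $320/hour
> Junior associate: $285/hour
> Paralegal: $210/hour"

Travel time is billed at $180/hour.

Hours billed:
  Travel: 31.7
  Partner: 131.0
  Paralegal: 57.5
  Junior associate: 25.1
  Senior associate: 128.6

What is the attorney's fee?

Partner: 131.0 × $610 = $79,910.00
Senior associate: 128.6 × $320 = $41,152.00
Junior associate: 25.1 × $285 = $7,153.50
Paralegal: 57.5 × $210 = $12,075.00
Subtotal: $79,910.00 + $41,152.00 + $7,153.50 + $12,075.00 = $140,290.50
Travel: 31.7 × $180 = $5,706.00
Total: $140,290.50 + $5,706.00 = $145,996.50

$145,996.50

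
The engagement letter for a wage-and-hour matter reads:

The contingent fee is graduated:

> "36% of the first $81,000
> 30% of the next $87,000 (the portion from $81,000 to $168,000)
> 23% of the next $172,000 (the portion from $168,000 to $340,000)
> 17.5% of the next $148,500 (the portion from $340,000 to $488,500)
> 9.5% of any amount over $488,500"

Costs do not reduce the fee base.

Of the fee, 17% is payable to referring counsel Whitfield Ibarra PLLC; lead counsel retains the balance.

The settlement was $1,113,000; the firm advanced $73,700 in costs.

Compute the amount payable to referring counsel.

Fee base is the gross recovery, $1,113,000; costs are reimbursed separately.
First $81,000 at 36% = $29,160.00
Next $87,000 at 30% = $26,100.00
Next $172,000 at 23% = $39,560.00
Next $148,500 at 17.5% = $25,987.50
Remaining $624,500 at 9.5% = $59,327.50
Fee: $29,160.00 + $26,100.00 + $39,560.00 + $25,987.50 + $59,327.50 = $180,135.00
Referral share: 17% of $180,135.00 = $30,622.95; lead counsel retains $180,135.00 − $30,622.95 = $149,512.05.

$30,622.95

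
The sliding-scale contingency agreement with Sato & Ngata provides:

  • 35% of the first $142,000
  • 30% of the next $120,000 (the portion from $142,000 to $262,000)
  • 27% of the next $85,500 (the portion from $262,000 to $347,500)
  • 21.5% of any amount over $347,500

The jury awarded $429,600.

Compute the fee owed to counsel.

$126,436.50

First $142,000 at 35% = $49,700.00
Next $120,000 at 30% = $36,000.00
Next $85,500 at 27% = $23,085.00
Remaining $82,100 at 21.5% = $17,651.50
Fee: $49,700.00 + $36,000.00 + $23,085.00 + $17,651.50 = $126,436.50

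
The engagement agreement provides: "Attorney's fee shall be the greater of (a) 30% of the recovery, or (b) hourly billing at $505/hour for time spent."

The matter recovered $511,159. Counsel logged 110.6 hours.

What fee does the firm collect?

$153,347.70

(a) 30% of $511,159 = $153,347.70
(b) 110.6 × $505 = $55,853.00
The greater is (a): $153,347.70.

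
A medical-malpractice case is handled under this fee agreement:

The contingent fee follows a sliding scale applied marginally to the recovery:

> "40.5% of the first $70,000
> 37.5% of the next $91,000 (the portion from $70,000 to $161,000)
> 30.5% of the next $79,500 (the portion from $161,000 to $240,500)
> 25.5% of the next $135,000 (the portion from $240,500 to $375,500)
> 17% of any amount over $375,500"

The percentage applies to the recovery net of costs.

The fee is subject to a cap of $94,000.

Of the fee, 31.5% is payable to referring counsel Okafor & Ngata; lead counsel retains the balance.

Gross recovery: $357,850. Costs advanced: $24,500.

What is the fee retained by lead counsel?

Fee base (net of costs): $357,850 − $24,500 = $333,350
First $70,000 at 40.5% = $28,350.00
Next $91,000 at 37.5% = $34,125.00
Next $79,500 at 30.5% = $24,247.50
Remaining $92,850 at 25.5% = $23,676.75
Fee: $28,350.00 + $34,125.00 + $24,247.50 + $23,676.75 = $110,399.25
$110,399.25 exceeds the $94,000 cap, so the fee is capped at $94,000.00.
Referral share: 31.5% of $94,000.00 = $29,610.00; lead counsel retains $94,000.00 − $29,610.00 = $64,390.00.

$64,390.00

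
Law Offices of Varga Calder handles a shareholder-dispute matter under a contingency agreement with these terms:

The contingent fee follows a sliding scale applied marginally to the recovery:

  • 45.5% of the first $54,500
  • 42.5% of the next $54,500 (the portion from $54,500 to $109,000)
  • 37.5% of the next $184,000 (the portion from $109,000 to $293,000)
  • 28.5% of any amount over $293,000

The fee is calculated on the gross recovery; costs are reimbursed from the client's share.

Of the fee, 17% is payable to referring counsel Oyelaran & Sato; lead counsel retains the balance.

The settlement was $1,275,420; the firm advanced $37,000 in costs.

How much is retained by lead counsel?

$329,468.25

Fee base is the gross recovery, $1,275,420; costs are reimbursed separately.
First $54,500 at 45.5% = $24,797.50
Next $54,500 at 42.5% = $23,162.50
Next $184,000 at 37.5% = $69,000.00
Remaining $982,420 at 28.5% = $279,989.70
Fee: $24,797.50 + $23,162.50 + $69,000.00 + $279,989.70 = $396,949.70
Referral share: 17% of $396,949.70 = $67,481.45; lead counsel retains $396,949.70 − $67,481.45 = $329,468.25.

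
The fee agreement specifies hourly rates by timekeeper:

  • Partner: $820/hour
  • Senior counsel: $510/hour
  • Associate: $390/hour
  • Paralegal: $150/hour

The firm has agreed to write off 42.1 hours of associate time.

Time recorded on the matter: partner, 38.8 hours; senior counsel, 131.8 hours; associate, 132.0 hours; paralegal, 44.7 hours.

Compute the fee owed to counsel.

Partner: 38.8 × $820 = $31,816.00
Senior counsel: 131.8 × $510 = $67,218.00
Associate: 132.0 × $390 = $51,480.00
Paralegal: 44.7 × $150 = $6,705.00
Subtotal: $157,219.00
Write-off: 42.1 × $390 = $16,419.00
Total: $157,219.00 − $16,419.00 = $140,800.00

$140,800.00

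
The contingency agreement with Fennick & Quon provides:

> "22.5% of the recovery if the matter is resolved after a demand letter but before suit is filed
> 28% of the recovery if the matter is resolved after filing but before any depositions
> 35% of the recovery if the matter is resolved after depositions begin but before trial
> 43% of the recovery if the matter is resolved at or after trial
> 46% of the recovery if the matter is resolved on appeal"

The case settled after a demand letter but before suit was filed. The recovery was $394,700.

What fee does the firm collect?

The matter settled after a demand letter but before suit was filed, so the 22.5% rate applies.
$394,700 × 22.5% = $88,807.50

$88,807.50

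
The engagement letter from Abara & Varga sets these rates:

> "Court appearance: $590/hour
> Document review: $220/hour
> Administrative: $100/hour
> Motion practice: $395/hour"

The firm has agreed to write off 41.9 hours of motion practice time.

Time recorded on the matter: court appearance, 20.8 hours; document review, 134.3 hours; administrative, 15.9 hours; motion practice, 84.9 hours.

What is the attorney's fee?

Court appearance: 20.8 × $590 = $12,272.00
Document review: 134.3 × $220 = $29,546.00
Administrative: 15.9 × $100 = $1,590.00
Motion practice: 84.9 × $395 = $33,535.50
Subtotal: $76,943.50
Write-off: 41.9 × $395 = $16,550.50
Total: $76,943.50 − $16,550.50 = $60,393.00

$60,393.00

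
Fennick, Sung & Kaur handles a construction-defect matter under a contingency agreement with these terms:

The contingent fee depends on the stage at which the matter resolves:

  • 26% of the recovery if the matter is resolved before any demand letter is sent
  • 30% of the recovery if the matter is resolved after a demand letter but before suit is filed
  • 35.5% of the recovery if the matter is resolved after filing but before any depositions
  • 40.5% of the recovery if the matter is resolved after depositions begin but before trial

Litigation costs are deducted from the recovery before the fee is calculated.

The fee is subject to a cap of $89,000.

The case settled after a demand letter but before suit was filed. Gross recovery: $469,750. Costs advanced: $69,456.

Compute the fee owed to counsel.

$89,000.00

Fee base (net of costs): $469,750 − $69,456 = $400,294
The matter settled after a demand letter but before suit was filed, so the 30% rate applies.
$400,294 × 30% = $120,088.20
$120,088.20 exceeds the $89,000 cap, so the fee is capped at $89,000.00.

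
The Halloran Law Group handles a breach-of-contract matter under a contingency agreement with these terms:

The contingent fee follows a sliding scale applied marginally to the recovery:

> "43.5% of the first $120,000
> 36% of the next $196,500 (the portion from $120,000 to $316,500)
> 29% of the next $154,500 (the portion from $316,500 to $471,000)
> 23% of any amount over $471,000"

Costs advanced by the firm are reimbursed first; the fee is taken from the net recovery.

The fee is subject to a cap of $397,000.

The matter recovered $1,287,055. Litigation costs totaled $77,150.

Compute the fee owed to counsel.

Fee base (net of costs): $1,287,055 − $77,150 = $1,209,905
First $120,000 at 43.5% = $52,200.00
Next $196,500 at 36% = $70,740.00
Next $154,500 at 29% = $44,805.00
Remaining $738,905 at 23% = $169,948.15
Fee: $52,200.00 + $70,740.00 + $44,805.00 + $169,948.15 = $337,693.15
$337,693.15 is under the $397,000 cap.

$337,693.15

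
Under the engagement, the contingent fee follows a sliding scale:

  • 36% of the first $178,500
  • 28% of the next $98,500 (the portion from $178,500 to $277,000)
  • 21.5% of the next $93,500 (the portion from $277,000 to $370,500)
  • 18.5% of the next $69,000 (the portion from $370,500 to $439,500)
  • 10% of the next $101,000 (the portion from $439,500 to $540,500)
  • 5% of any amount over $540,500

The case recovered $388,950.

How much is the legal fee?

$115,355.75

First $178,500 at 36% = $64,260.00
Next $98,500 at 28% = $27,580.00
Next $93,500 at 21.5% = $20,102.50
Remaining $18,450 at 18.5% = $3,413.25
Fee: $64,260.00 + $27,580.00 + $20,102.50 + $3,413.25 = $115,355.75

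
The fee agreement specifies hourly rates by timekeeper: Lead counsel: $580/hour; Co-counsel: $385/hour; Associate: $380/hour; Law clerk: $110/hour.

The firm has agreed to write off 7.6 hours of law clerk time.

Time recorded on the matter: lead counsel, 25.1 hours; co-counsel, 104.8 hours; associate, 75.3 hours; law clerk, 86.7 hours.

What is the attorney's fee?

Lead counsel: 25.1 × $580 = $14,558.00
Co-counsel: 104.8 × $385 = $40,348.00
Associate: 75.3 × $380 = $28,614.00
Law clerk: 86.7 × $110 = $9,537.00
Subtotal: $93,057.00
Write-off: 7.6 × $110 = $836.00
Total: $93,057.00 − $836.00 = $92,221.00

$92,221.00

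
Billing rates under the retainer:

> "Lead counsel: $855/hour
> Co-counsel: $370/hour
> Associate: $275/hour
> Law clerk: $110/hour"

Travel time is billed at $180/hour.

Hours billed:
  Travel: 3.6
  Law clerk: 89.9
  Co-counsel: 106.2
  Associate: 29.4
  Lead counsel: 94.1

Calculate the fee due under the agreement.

$138,371.50

Lead counsel: 94.1 × $855 = $80,455.50
Co-counsel: 106.2 × $370 = $39,294.00
Associate: 29.4 × $275 = $8,085.00
Law clerk: 89.9 × $110 = $9,889.00
Subtotal: $80,455.50 + $39,294.00 + $8,085.00 + $9,889.00 = $137,723.50
Travel: 3.6 × $180 = $648.00
Total: $137,723.50 + $648.00 = $138,371.50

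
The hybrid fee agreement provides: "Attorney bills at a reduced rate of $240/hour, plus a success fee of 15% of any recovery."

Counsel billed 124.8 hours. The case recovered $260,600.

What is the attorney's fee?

$69,042.00

Hourly: 124.8 × $240 = $29,952.00
Success fee: 15% of $260,600 = $39,090.00
Total: $29,952.00 + $39,090.00 = $69,042.00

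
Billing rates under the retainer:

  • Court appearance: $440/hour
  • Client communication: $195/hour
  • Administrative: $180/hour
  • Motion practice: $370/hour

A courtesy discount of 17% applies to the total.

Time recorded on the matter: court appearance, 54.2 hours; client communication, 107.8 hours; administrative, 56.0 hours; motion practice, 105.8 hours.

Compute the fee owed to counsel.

Court appearance: 54.2 × $440 = $23,848.00
Client communication: 107.8 × $195 = $21,021.00
Administrative: 56.0 × $180 = $10,080.00
Motion practice: 105.8 × $370 = $39,146.00
Subtotal: $94,095.00
Less 17% discount: −$15,996.15
Total: $94,095.00 − $15,996.15 = $78,098.85

$78,098.85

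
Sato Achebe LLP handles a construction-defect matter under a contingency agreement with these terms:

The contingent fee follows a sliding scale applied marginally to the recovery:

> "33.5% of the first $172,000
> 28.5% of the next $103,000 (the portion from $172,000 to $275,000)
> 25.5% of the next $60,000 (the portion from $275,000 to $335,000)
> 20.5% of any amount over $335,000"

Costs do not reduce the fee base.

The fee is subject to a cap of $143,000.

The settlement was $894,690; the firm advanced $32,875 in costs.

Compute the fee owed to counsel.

$143,000.00

Fee base is the gross recovery, $894,690; costs are reimbursed separately.
First $172,000 at 33.5% = $57,620.00
Next $103,000 at 28.5% = $29,355.00
Next $60,000 at 25.5% = $15,300.00
Remaining $559,690 at 20.5% = $114,736.45
Fee: $57,620.00 + $29,355.00 + $15,300.00 + $114,736.45 = $217,011.45
$217,011.45 exceeds the $143,000 cap, so the fee is capped at $143,000.00.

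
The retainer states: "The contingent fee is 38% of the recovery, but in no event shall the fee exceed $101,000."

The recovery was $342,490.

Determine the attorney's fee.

$101,000.00

38% of $342,490 = $130,146.20
That exceeds the $101,000 cap, so the fee is capped at $101,000.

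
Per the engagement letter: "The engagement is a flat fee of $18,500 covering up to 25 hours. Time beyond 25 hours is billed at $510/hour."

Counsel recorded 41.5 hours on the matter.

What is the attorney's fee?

$26,915.00

Flat fee: $18,500.00
Excess hours: 41.5 − 25 = 16.5
Overrun: 16.5 × $510 = $8,415.00
Total: $18,500.00 + $8,415.00 = $26,915.00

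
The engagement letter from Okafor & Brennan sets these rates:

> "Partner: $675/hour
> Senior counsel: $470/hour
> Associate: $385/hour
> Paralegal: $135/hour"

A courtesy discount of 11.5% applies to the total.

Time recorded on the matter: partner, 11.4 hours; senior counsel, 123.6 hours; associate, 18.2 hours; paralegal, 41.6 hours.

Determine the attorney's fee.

Partner: 11.4 × $675 = $7,695.00
Senior counsel: 123.6 × $470 = $58,092.00
Associate: 18.2 × $385 = $7,007.00
Paralegal: 41.6 × $135 = $5,616.00
Subtotal: $78,410.00
Less 11.5% discount: −$9,017.15
Total: $78,410.00 − $9,017.15 = $69,392.85

$69,392.85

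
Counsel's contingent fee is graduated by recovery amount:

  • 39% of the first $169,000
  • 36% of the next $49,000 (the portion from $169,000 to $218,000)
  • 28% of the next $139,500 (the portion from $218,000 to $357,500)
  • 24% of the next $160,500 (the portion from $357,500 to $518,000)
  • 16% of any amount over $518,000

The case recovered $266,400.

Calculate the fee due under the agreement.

First $169,000 at 39% = $65,910.00
Next $49,000 at 36% = $17,640.00
Remaining $48,400 at 28% = $13,552.00
Fee: $65,910.00 + $17,640.00 + $13,552.00 = $97,102.00

$97,102.00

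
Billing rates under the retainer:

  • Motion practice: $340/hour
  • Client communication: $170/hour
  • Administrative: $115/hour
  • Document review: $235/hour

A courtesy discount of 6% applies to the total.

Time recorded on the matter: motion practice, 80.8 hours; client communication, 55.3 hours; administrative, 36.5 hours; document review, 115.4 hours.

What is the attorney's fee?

Motion practice: 80.8 × $340 = $27,472.00
Client communication: 55.3 × $170 = $9,401.00
Administrative: 36.5 × $115 = $4,197.50
Document review: 115.4 × $235 = $27,119.00
Subtotal: $68,189.50
Less 6% discount: −$4,091.37
Total: $68,189.50 − $4,091.37 = $64,098.13

$64,098.13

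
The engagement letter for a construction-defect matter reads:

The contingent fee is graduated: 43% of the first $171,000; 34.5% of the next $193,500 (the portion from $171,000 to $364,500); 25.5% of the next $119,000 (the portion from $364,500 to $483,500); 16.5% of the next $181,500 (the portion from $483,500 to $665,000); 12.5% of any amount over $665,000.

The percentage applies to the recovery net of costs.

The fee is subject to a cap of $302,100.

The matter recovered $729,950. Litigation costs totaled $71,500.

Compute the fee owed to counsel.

$199,499.25

Fee base (net of costs): $729,950 − $71,500 = $658,450
First $171,000 at 43% = $73,530.00
Next $193,500 at 34.5% = $66,757.50
Next $119,000 at 25.5% = $30,345.00
Remaining $174,950 at 16.5% = $28,866.75
Fee: $73,530.00 + $66,757.50 + $30,345.00 + $28,866.75 = $199,499.25
$199,499.25 is under the $302,100 cap.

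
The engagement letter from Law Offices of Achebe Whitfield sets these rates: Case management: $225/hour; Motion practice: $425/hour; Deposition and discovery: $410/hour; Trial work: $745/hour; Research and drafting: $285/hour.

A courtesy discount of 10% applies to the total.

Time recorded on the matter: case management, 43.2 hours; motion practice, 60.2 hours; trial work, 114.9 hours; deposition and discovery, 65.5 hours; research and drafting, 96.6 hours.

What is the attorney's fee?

$157,762.35

Case management: 43.2 × $225 = $9,720.00
Motion practice: 60.2 × $425 = $25,585.00
Deposition and discovery: 65.5 × $410 = $26,855.00
Trial work: 114.9 × $745 = $85,600.50
Research and drafting: 96.6 × $285 = $27,531.00
Subtotal: $175,291.50
Less 10% discount: −$17,529.15
Total: $175,291.50 − $17,529.15 = $157,762.35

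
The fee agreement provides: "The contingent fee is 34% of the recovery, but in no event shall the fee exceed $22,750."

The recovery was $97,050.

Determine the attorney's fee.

34% of $97,050 = $32,997.00
That exceeds the $22,750 cap, so the fee is capped at $22,750.

$22,750.00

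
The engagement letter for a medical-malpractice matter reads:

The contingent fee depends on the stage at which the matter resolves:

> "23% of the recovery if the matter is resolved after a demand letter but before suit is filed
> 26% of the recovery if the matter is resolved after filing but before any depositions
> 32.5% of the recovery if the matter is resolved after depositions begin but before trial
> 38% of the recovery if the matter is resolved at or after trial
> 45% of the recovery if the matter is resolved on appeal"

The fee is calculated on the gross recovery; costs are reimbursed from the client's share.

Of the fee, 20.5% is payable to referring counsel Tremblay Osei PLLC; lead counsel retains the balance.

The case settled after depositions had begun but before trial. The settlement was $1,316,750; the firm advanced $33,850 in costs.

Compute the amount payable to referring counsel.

$87,728.47

Fee base is the gross recovery, $1,316,750; costs are reimbursed separately.
The matter settled after depositions had begun but before trial, so the 32.5% rate applies.
$1,316,750 × 32.5% = $427,943.75
Referral share: 20.5% of $427,943.75 = $87,728.47; lead counsel retains $427,943.75 − $87,728.47 = $340,215.28.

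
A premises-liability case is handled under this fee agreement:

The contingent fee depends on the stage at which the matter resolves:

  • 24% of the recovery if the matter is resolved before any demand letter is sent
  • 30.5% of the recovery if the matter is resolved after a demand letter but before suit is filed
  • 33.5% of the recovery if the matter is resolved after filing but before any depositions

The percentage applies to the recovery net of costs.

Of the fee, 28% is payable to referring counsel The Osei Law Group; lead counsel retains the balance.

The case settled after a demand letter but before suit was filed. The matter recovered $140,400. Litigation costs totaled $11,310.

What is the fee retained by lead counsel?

$28,348.16

Fee base (net of costs): $140,400 − $11,310 = $129,090
The matter settled after a demand letter but before suit was filed, so the 30.5% rate applies.
$129,090 × 30.5% = $39,372.45
Referral share: 28% of $39,372.45 = $11,024.29; lead counsel retains $39,372.45 − $11,024.29 = $28,348.16.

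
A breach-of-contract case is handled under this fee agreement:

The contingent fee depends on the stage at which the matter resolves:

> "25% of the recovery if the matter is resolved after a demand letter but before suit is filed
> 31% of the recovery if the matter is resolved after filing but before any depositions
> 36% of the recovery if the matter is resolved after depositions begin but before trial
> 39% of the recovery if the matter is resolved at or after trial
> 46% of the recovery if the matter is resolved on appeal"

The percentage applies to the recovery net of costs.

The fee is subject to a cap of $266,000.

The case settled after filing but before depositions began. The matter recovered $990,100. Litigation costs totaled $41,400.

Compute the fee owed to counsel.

$266,000.00

Fee base (net of costs): $990,100 − $41,400 = $948,700
The matter settled after filing but before depositions began, so the 31% rate applies.
$948,700 × 31% = $294,097.00
$294,097.00 exceeds the $266,000 cap, so the fee is capped at $266,000.00.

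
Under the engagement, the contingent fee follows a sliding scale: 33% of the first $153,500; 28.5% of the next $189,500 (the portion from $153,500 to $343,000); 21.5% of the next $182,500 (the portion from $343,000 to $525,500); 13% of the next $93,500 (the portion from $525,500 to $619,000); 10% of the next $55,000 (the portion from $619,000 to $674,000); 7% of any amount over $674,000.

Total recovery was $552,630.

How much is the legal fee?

First $153,500 at 33% = $50,655.00
Next $189,500 at 28.5% = $54,007.50
Next $182,500 at 21.5% = $39,237.50
Remaining $27,130 at 13% = $3,526.90
Fee: $50,655.00 + $54,007.50 + $39,237.50 + $3,526.90 = $147,426.90

$147,426.90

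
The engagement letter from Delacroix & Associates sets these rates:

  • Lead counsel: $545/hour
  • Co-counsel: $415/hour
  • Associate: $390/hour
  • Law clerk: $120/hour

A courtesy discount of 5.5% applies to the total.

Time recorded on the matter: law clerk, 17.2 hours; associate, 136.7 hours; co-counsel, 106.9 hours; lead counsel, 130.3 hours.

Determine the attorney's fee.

Lead counsel: 130.3 × $545 = $71,013.50
Co-counsel: 106.9 × $415 = $44,363.50
Associate: 136.7 × $390 = $53,313.00
Law clerk: 17.2 × $120 = $2,064.00
Subtotal: $170,754.00
Less 5.5% discount: −$9,391.47
Total: $170,754.00 − $9,391.47 = $161,362.53

$161,362.53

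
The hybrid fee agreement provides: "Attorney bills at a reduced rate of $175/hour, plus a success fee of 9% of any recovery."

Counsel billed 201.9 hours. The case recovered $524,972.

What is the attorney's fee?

Hourly: 201.9 × $175 = $35,332.50
Success fee: 9% of $524,972 = $47,247.48
Total: $35,332.50 + $47,247.48 = $82,579.98

$82,579.98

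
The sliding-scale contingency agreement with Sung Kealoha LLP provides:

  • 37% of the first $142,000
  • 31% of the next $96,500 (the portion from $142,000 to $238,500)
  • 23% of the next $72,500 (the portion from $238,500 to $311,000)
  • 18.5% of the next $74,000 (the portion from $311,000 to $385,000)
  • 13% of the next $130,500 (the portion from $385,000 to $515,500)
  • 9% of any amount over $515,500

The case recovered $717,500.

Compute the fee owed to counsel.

$147,965.00

First $142,000 at 37% = $52,540.00
Next $96,500 at 31% = $29,915.00
Next $72,500 at 23% = $16,675.00
Next $74,000 at 18.5% = $13,690.00
Next $130,500 at 13% = $16,965.00
Remaining $202,000 at 9% = $18,180.00
Fee: $52,540.00 + $29,915.00 + $16,675.00 + $13,690.00 + $16,965.00 + $18,180.00 = $147,965.00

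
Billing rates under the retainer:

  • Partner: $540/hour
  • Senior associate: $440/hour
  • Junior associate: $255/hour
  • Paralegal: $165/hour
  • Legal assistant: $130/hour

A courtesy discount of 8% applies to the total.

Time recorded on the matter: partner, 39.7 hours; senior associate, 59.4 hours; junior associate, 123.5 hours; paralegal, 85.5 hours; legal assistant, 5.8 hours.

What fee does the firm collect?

$86,413.76

Partner: 39.7 × $540 = $21,438.00
Senior associate: 59.4 × $440 = $26,136.00
Junior associate: 123.5 × $255 = $31,492.50
Paralegal: 85.5 × $165 = $14,107.50
Legal assistant: 5.8 × $130 = $754.00
Subtotal: $93,928.00
Less 8% discount: −$7,514.24
Total: $93,928.00 − $7,514.24 = $86,413.76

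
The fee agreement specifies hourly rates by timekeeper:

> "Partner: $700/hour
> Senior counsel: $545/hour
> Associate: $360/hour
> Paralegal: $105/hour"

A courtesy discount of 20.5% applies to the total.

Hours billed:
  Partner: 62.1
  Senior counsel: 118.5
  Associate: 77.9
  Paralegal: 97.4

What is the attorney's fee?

$116,327.18

Partner: 62.1 × $700 = $43,470.00
Senior counsel: 118.5 × $545 = $64,582.50
Associate: 77.9 × $360 = $28,044.00
Paralegal: 97.4 × $105 = $10,227.00
Subtotal: $146,323.50
Less 20.5% discount: −$29,996.32
Total: $146,323.50 − $29,996.32 = $116,327.18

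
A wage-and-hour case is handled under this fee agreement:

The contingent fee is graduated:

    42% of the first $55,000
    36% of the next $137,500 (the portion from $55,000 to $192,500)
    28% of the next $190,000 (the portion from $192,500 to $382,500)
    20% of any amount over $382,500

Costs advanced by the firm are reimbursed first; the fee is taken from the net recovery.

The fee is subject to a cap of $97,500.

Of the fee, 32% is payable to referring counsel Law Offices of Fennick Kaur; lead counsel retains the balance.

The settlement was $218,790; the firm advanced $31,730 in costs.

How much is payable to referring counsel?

$22,605.31

Fee base (net of costs): $218,790 − $31,730 = $187,060
First $55,000 at 42% = $23,100.00
Remaining $132,060 at 36% = $47,541.60
Fee: $23,100.00 + $47,541.60 = $70,641.60
$70,641.60 is under the $97,500 cap.
Referral share: 32% of $70,641.60 = $22,605.31; lead counsel retains $70,641.60 − $22,605.31 = $48,036.29.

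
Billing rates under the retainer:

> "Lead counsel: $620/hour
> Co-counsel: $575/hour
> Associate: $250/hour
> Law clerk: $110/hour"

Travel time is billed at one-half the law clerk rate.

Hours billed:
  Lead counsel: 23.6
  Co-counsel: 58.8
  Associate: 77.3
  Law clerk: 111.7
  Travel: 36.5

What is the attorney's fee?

$82,061.50

Lead counsel: 23.6 × $620 = $14,632.00
Co-counsel: 58.8 × $575 = $33,810.00
Associate: 77.3 × $250 = $19,325.00
Law clerk: 111.7 × $110 = $12,287.00
Subtotal: $14,632.00 + $33,810.00 + $19,325.00 + $12,287.00 = $80,054.00
Travel: 36.5 × ($110 ÷ 2) = 36.5 × $55.00 = $2,007.50
Total: $80,054.00 + $2,007.50 = $82,061.50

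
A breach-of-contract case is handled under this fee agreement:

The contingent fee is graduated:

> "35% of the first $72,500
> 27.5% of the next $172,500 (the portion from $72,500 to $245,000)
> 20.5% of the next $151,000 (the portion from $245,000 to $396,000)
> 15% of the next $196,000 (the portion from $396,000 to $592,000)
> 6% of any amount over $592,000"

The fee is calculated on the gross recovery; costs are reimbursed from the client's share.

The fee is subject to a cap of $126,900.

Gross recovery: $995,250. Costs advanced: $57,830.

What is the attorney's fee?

Fee base is the gross recovery, $995,250; costs are reimbursed separately.
First $72,500 at 35% = $25,375.00
Next $172,500 at 27.5% = $47,437.50
Next $151,000 at 20.5% = $30,955.00
Next $196,000 at 15% = $29,400.00
Remaining $403,250 at 6% = $24,195.00
Fee: $25,375.00 + $47,437.50 + $30,955.00 + $29,400.00 + $24,195.00 = $157,362.50
$157,362.50 exceeds the $126,900 cap, so the fee is capped at $126,900.00.

$126,900.00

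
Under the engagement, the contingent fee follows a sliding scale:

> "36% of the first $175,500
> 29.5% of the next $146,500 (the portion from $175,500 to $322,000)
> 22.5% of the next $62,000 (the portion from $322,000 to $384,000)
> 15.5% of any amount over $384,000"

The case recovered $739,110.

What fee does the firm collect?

$175,389.55

First $175,500 at 36% = $63,180.00
Next $146,500 at 29.5% = $43,217.50
Next $62,000 at 22.5% = $13,950.00
Remaining $355,110 at 15.5% = $55,042.05
Fee: $63,180.00 + $43,217.50 + $13,950.00 + $55,042.05 = $175,389.55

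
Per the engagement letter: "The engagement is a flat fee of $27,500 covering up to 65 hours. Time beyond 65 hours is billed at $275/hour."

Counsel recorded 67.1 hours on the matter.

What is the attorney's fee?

$28,077.50

Flat fee: $27,500.00
Excess hours: 67.1 − 65 = 2.1
Overrun: 2.1 × $275 = $577.50
Total: $27,500.00 + $577.50 = $28,077.50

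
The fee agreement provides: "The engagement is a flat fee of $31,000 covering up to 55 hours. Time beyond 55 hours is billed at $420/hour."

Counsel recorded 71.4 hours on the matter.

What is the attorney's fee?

$37,888.00

Flat fee: $31,000.00
Excess hours: 71.4 − 55 = 16.4
Overrun: 16.4 × $420 = $6,888.00
Total: $31,000.00 + $6,888.00 = $37,888.00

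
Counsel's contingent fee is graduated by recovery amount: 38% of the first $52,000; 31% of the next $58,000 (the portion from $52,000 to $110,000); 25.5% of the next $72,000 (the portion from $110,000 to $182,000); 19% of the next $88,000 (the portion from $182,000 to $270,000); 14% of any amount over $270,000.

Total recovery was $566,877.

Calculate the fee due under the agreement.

$114,382.78

First $52,000 at 38% = $19,760.00
Next $58,000 at 31% = $17,980.00
Next $72,000 at 25.5% = $18,360.00
Next $88,000 at 19% = $16,720.00
Remaining $296,877 at 14% = $41,562.78
Fee: $19,760.00 + $17,980.00 + $18,360.00 + $16,720.00 + $41,562.78 = $114,382.78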